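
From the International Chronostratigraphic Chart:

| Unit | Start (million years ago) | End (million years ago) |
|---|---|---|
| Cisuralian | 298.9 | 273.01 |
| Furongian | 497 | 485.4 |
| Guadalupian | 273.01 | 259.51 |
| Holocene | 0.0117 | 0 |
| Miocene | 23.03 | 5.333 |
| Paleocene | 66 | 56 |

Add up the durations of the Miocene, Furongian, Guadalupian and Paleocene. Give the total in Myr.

52.797 million years

Each duration: Miocene = 17.697; Furongian = 11.6; Guadalupian = 13.5; Paleocene = 10.
Sum: 17.697 + 11.6 + 13.5 + 10 = 52.797 Myr.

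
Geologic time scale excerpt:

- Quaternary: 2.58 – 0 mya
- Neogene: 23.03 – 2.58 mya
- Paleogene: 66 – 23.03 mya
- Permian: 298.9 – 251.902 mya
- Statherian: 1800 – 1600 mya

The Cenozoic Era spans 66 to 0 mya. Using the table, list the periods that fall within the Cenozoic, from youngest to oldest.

Quaternary, Neogene, Paleogene

Periods with both bounds inside 66–0 Ma: Quaternary (2.58–0), Neogene (23.03–2.58), Paleogene (66–23.03).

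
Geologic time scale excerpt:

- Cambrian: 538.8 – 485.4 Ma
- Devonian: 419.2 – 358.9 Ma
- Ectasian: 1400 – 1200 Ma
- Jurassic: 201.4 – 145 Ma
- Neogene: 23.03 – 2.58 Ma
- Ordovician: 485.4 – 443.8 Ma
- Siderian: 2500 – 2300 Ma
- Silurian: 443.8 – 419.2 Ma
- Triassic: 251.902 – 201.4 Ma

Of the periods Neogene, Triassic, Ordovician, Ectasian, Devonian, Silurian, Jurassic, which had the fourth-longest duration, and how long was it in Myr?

Triassic, 50.502 million years

Durations: Neogene 20.45; Triassic 50.502; Ordovician 41.6; Ectasian 200; Devonian 60.3; Silurian 24.6; Jurassic 56.4 Myr.
Sorted longest-first: Ectasian (200), Devonian (60.3), Jurassic (56.4), Triassic (50.502), Ordovician (41.6), Silurian (24.6), Neogene (20.45).
The fourth longest is Triassic at 50.502 Myr.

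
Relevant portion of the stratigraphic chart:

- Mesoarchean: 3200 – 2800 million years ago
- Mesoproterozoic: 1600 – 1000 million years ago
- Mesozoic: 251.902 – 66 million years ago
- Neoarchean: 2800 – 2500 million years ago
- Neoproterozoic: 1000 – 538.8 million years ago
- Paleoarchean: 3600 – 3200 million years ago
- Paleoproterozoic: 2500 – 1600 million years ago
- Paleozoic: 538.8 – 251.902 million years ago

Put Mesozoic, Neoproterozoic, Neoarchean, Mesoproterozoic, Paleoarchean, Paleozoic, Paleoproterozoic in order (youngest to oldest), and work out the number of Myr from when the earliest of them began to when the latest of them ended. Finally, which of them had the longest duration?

From the excerpt: Mesozoic 251.902–66; Neoproterozoic 1000–538.8; Neoarchean 2800–2500; Mesoproterozoic 1600–1000; Paleoarchean 3600–3200; Paleozoic 538.8–251.902; Paleoproterozoic 2500–1600 (Ma).
Larger Ma is earlier, so the oldest is Paleoarchean and the youngest is Mesozoic; youngest to oldest: Mesozoic, Paleozoic, Neoproterozoic, Mesoproterozoic, Paleoproterozoic, Neoarchean, Paleoarchean.
Oldest start 3600 minus youngest end 66 gives 3534 Myr overall.
Individual lengths (start − end): Neoproterozoic 461.2; Neoarchean 300; Paleozoic 286.898; Mesozoic 185.902; Mesoproterozoic 600; Paleoproterozoic 900; Paleoarchean 400. The largest is Paleoproterozoic at 900 Myr.

Mesozoic, Paleozoic, Neoproterozoic, Mesoproterozoic, Paleoproterozoic, Neoarchean, Paleoarchean; total span 3534 Myr; longest is Paleoproterozoic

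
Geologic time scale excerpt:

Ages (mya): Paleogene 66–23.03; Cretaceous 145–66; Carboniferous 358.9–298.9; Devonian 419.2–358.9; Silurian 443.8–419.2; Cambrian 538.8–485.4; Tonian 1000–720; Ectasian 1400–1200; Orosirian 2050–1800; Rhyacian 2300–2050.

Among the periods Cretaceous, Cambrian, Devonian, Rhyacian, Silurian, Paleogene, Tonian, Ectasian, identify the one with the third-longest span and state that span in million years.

Ectasian, 200 million years

Start − end for each: Cretaceous 145 − 66 = 79; Cambrian 538.8 − 485.4 = 53.4; Devonian 419.2 − 358.9 = 60.3; Rhyacian 2300 − 2050 = 250; Silurian 443.8 − 419.2 = 24.6; Paleogene 66 − 23.03 = 42.97; Tonian 1000 − 720 = 280; Ectasian 1400 − 1200 = 200.
Ranking these from longest: Tonian > Rhyacian > Ectasian > Cretaceous > Devonian > Cambrian > Paleogene > Silurian.
Position 3 in that ranking is Ectasian, which lasted 200 Myr.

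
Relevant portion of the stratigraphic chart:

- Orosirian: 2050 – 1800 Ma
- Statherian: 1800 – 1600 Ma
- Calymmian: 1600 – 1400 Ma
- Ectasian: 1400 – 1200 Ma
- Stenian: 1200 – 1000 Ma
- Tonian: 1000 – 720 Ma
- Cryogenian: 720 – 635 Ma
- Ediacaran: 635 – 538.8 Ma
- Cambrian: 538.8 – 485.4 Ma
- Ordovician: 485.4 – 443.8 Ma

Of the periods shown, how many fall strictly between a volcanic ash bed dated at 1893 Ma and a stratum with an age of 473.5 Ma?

8

1893 Ma sits inside the Orosirian (2050–1800) and 473.5 Ma inside the Ordovician (485.4–443.8); neither of those is wholly between the two dates.
The listed periods lying completely between them are Statherian, Calymmian, Ectasian, Stenian, Tonian, Cryogenian, Ediacaran, Cambrian — 8 in all.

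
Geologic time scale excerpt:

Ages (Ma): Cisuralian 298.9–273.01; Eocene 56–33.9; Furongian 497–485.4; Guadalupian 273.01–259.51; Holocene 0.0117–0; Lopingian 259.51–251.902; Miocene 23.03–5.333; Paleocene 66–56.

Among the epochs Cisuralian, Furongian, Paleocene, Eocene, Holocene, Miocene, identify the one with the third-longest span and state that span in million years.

Miocene, 17.697 million years

Start − end for each: Cisuralian 298.9 − 273.01 = 25.89; Furongian 497 − 485.4 = 11.6; Paleocene 66 − 56 = 10; Eocene 56 − 33.9 = 22.1; Holocene 0.0117 − 0 = 0.0117; Miocene 23.03 − 5.333 = 17.697.
Ranking these from longest: Cisuralian > Eocene > Miocene > Furongian > Paleocene > Holocene.
Position 3 in that ranking is Miocene, which lasted 17.697 Myr.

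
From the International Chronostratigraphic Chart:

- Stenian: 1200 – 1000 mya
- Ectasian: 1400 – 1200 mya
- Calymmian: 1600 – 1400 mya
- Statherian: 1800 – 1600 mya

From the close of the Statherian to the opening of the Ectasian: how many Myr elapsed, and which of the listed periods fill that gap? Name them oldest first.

The Statherian closes at 1600 Ma and the Ectasian opens at 1400 Ma, so the interval is 1600 − 1400 = 200 Myr.
A period fits inside if it starts at or after 1600 Ma and ends at or before 1400 Ma; oldest first that gives Calymmian.

200 million years; Calymmian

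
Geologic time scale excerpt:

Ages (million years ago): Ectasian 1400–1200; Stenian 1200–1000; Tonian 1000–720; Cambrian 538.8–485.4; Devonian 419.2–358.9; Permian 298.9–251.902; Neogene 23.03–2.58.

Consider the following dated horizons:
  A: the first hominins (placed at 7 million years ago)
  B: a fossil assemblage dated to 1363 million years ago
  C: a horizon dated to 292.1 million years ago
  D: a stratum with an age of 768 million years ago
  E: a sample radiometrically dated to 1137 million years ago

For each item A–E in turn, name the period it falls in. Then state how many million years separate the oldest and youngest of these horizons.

A: 7 Ma lies in 23.03–2.58 Ma, so Neogene.
B: 1363 Ma lies in 1400–1200 Ma, so Ectasian.
C: 292.1 Ma lies in 298.9–251.902 Ma, so Permian.
D: 768 Ma lies in 1000–720 Ma, so Tonian.
E: 1137 Ma lies in 1200–1000 Ma, so Stenian.
Oldest = 1363 Ma, youngest = 7 Ma → span 1356 Myr.

A — Neogene; B — Ectasian; C — Permian; D — Tonian; E — Stenian; span 1356 million years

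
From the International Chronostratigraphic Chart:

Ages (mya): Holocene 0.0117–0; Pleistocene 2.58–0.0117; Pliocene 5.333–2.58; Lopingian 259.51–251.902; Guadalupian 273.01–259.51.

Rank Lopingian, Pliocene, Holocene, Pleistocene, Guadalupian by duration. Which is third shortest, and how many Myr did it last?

Pliocene, 2.753 million years

Start − end for each: Lopingian 259.51 − 251.902 = 7.608; Pliocene 5.333 − 2.58 = 2.753; Holocene 0.0117 − 0 = 0.0117; Pleistocene 2.58 − 0.0117 = 2.5683; Guadalupian 273.01 − 259.51 = 13.5.
Ranking these from shortest: Holocene < Pleistocene < Pliocene < Lopingian < Guadalupian.
Position 3 in that ranking is Pliocene, which lasted 2.753 Myr.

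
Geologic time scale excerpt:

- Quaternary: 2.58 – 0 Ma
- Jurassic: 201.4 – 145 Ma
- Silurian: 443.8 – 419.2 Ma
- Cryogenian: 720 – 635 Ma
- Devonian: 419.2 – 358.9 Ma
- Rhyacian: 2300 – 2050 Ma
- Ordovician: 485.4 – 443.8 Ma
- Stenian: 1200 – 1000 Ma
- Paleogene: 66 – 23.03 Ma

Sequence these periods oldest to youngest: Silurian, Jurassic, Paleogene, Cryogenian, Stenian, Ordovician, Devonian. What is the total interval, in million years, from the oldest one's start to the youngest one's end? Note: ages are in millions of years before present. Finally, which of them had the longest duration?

Stenian, Cryogenian, Ordovician, Silurian, Devonian, Jurassic, Paleogene; total span 1176.97 Myr; longest is Stenian

From the excerpt: Silurian 443.8–419.2; Jurassic 201.4–145; Paleogene 66–23.03; Cryogenian 720–635; Stenian 1200–1000; Ordovician 485.4–443.8; Devonian 419.2–358.9 (Ma).
Larger Ma is earlier, so the oldest is Stenian and the youngest is Paleogene; oldest to youngest: Stenian, Cryogenian, Ordovician, Silurian, Devonian, Jurassic, Paleogene.
Oldest start 1200 minus youngest end 23.03 gives 1176.97 Myr overall.
Individual lengths (start − end): Ordovician 41.6; Cryogenian 85; Silurian 24.6; Jurassic 56.4; Stenian 200; Devonian 60.3; Paleogene 42.97. The largest is Stenian at 200 Myr.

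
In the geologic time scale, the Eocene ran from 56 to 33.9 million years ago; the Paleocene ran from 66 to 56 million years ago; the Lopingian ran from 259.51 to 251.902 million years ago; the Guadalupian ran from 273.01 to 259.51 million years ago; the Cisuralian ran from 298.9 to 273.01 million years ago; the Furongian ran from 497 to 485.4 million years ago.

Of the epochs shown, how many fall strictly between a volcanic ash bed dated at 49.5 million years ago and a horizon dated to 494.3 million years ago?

The older date is 494.3 Ma and the younger is 49.5 Ma.
Epochs with start < 494.3 and end > 49.5 Ma: Cisuralian (298.9–273.01), Guadalupian (273.01–259.51), Lopingian (259.51–251.902), Paleocene (66–56).
That is 4 complete epochs.

4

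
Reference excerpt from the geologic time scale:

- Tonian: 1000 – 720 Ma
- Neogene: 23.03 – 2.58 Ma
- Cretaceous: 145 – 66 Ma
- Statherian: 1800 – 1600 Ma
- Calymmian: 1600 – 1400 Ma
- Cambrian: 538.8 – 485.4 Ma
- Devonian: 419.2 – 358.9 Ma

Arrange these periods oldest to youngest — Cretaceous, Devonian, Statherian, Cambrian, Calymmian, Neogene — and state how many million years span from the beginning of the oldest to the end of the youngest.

Start ages (Ma): Statherian 1800, Calymmian 1600, Cambrian 538.8, Devonian 419.2, Cretaceous 145, Neogene 23.03.
Ordered oldest to youngest: Statherian, Calymmian, Cambrian, Devonian, Cretaceous, Neogene.
Span = 1800 − 2.58 = 1797.42 Myr.

Statherian → Calymmian → Cambrian → Devonian → Cretaceous → Neogene; total span 1797.42 Myr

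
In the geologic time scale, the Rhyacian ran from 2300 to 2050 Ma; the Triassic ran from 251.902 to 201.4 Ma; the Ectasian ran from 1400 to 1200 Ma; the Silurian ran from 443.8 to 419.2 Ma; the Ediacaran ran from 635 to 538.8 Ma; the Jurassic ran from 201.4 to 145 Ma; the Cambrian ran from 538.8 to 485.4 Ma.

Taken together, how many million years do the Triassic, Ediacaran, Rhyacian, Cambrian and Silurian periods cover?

474.702 million years

Each duration: Triassic = 50.502; Ediacaran = 96.2; Rhyacian = 250; Cambrian = 53.4; Silurian = 24.6.
Sum: 50.502 + 96.2 + 250 + 53.4 + 24.6 = 474.702 Myr.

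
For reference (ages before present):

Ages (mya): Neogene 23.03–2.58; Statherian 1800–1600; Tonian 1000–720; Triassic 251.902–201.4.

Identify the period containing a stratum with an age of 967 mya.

Tonian

967 Ma lies between 1000 and 720 Ma, so it falls in the Tonian.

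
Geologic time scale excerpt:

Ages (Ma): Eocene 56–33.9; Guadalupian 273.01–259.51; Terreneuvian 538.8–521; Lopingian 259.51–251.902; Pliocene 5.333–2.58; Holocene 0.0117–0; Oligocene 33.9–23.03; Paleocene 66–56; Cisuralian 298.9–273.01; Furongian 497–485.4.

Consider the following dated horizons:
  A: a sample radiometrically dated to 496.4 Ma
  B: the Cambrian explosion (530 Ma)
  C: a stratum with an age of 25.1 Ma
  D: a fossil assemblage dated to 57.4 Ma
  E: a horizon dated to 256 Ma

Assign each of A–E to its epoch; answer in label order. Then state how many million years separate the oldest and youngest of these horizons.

A — Furongian; B — Terreneuvian; C — Oligocene; D — Paleocene; E — Lopingian; span 504.9 million years

Match each age against the start–end ranges in the excerpt: A = 496.4 Ma → Furongian (497–485.4); B = 530 Ma → Terreneuvian (538.8–521); C = 25.1 Ma → Oligocene (33.9–23.03); D = 57.4 Ma → Paleocene (66–56); E = 256 Ma → Lopingian (259.51–251.902).
The largest age is 530 Ma and the smallest is 25.1 Ma; their difference is 504.9 Myr.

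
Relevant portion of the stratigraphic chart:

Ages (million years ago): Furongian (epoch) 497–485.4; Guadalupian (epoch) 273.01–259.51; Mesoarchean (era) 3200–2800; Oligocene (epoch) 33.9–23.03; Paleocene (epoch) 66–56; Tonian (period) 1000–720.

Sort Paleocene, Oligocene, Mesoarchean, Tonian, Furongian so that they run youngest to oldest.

Sorting by start age (ascending Ma, since larger Ma = older): Oligocene start 33.9, Paleocene start 66, Furongian start 497, Tonian start 1000, Mesoarchean start 3200.

Oligocene, Paleocene, Furongian, Tonian, Mesoarchean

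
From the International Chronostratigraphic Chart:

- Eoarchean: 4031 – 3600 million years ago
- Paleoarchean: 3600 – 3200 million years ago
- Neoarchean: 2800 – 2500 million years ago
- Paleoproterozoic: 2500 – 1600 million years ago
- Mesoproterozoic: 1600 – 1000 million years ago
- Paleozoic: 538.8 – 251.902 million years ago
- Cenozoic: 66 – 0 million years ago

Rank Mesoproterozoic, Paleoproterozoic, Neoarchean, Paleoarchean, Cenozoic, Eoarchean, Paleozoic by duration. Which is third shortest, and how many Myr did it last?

Neoarchean, 300 million years

Durations: Mesoproterozoic 600; Paleoproterozoic 900; Neoarchean 300; Paleoarchean 400; Cenozoic 66; Eoarchean 431; Paleozoic 286.898 Myr.
Sorted shortest-first: Cenozoic (66), Paleozoic (286.898), Neoarchean (300), Paleoarchean (400), Eoarchean (431), Mesoproterozoic (600), Paleoproterozoic (900).
The third shortest is Neoarchean at 300 Myr.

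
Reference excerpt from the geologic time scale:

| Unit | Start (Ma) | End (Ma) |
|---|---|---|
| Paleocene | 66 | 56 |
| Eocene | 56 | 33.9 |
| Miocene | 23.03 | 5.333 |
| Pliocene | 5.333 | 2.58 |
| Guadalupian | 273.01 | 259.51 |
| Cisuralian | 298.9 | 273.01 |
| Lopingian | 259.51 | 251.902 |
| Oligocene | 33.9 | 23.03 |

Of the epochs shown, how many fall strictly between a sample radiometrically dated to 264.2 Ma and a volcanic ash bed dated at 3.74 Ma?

264.2 Ma sits inside the Guadalupian (273.01–259.51) and 3.74 Ma inside the Pliocene (5.333–2.58); neither of those is wholly between the two dates.
The listed epochs lying completely between them are Lopingian, Paleocene, Eocene, Oligocene, Miocene — 5 in all.

5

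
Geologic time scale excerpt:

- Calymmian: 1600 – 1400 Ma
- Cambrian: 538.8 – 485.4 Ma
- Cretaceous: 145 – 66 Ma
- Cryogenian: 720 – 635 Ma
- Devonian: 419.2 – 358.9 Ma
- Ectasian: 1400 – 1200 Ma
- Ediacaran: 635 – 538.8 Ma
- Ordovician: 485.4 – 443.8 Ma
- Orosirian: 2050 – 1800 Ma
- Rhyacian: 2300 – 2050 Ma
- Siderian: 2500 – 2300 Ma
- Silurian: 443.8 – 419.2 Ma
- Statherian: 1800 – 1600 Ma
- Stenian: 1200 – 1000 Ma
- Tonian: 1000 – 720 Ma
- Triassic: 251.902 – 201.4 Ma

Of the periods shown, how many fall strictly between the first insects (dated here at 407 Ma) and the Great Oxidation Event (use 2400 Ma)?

2400 Ma sits inside the Siderian (2500–2300) and 407 Ma inside the Devonian (419.2–358.9); neither of those is wholly between the two dates.
The listed periods lying completely between them are Rhyacian, Orosirian, Statherian, Calymmian, Ectasian, Stenian, Tonian, Cryogenian, Ediacaran, Cambrian, Ordovician, Silurian — 12 in all.

12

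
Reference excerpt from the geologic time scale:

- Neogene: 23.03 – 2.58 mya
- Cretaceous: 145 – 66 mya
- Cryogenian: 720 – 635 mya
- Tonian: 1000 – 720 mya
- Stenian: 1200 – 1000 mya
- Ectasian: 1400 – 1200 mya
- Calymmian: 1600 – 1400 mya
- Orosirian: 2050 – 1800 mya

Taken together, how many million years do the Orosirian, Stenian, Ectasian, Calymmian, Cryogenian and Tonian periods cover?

Duration is start − end for each: (2050 − 1800) + (1200 − 1000) + (1400 − 1200) + (1600 − 1400) + (720 − 635) + (1000 − 720).
That is 250 + 200 + 200 + 200 + 85 + 280, which totals 1215 million years.

1215 million years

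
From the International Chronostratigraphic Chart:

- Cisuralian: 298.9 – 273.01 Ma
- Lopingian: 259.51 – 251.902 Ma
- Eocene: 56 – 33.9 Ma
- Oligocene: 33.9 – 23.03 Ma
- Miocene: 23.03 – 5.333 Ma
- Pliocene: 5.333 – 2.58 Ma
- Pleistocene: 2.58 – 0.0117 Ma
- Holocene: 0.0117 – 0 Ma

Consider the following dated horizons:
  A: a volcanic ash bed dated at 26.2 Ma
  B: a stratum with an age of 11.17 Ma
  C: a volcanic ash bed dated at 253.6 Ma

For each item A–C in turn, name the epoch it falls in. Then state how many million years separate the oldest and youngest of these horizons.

A — Oligocene; B — Miocene; C — Lopingian; span 242.43 million years

A: 26.2 Ma lies in 33.9–23.03 Ma, so Oligocene.
B: 11.17 Ma lies in 23.03–5.333 Ma, so Miocene.
C: 253.6 Ma lies in 259.51–251.902 Ma, so Lopingian.
Oldest = 253.6 Ma, youngest = 11.17 Ma → span 242.43 Myr.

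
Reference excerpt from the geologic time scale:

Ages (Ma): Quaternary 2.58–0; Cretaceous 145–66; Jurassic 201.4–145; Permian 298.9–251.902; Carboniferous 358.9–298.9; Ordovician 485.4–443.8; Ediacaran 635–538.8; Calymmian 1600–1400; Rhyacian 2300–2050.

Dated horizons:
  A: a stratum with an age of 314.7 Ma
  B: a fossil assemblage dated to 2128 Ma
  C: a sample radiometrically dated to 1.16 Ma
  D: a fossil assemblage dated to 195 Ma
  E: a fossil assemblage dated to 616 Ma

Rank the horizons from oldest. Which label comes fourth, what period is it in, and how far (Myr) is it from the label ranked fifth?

D, in the Jurassic; 193.84 million years to C

Larger Ma means older, so oldest first: B 2128 > E 616 > A 314.7 > D 195 > C 1.16.
Counting 4 along gives D (195 Ma); the excerpt puts that inside the Jurassic, 201.4–145 Ma.
Next in line is C (1.16 Ma), and 195 − 1.16 = 193.84 Myr.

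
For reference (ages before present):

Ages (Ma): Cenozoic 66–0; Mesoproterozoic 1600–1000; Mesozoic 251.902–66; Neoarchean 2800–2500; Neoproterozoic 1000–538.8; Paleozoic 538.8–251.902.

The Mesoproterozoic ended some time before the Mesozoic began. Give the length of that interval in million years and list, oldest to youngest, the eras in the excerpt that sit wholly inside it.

The Mesoproterozoic closes at 1000 Ma and the Mesozoic opens at 251.902 Ma, so the interval is 1000 − 251.902 = 748.098 Myr.
An era fits inside if it starts at or after 1000 Ma and ends at or before 251.902 Ma; oldest first that gives Neoproterozoic, Paleozoic.

748.098 million years; Neoproterozoic, Paleozoic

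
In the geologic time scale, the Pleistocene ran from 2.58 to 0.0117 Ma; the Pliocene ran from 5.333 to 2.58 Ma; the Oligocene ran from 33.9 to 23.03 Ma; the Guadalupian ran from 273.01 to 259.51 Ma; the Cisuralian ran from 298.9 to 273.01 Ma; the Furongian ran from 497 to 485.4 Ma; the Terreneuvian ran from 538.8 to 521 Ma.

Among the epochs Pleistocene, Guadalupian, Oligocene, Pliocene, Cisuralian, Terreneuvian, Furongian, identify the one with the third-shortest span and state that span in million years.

Start − end for each: Pleistocene 2.58 − 0.0117 = 2.5683; Guadalupian 273.01 − 259.51 = 13.5; Oligocene 33.9 − 23.03 = 10.87; Pliocene 5.333 − 2.58 = 2.753; Cisuralian 298.9 − 273.01 = 25.89; Terreneuvian 538.8 − 521 = 17.8; Furongian 497 − 485.4 = 11.6.
Ranking these from shortest: Pleistocene < Pliocene < Oligocene < Furongian < Guadalupian < Terreneuvian < Cisuralian.
Position 3 in that ranking is Oligocene, which lasted 10.87 Myr.

Oligocene, 10.87 million years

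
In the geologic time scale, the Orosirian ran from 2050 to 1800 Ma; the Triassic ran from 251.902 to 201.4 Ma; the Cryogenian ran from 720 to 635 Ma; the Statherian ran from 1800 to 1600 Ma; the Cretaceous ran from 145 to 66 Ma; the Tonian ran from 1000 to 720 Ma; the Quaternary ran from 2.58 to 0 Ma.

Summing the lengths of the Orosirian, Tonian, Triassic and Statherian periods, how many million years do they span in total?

Duration is start − end for each: (2050 − 1800) + (1000 − 720) + (251.902 − 201.4) + (1800 − 1600).
That is 250 + 280 + 50.502 + 200, which totals 780.502 million years.

780.502 million years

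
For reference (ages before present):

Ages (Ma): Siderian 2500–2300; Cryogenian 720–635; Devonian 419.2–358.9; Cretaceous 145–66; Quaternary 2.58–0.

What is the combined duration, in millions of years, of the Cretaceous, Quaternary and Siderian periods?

Duration is start − end for each: (145 − 66) + (2.58 − 0) + (2500 − 2300).
That is 79 + 2.58 + 200, which totals 281.58 million years.

281.58 million years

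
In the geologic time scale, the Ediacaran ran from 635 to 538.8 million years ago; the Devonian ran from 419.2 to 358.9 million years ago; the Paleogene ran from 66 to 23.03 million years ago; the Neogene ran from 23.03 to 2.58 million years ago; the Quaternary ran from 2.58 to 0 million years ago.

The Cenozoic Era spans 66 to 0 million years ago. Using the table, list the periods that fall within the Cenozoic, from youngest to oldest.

Quaternary, Neogene, Paleogene

Periods with both bounds inside 66–0 Ma: Quaternary (2.58–0), Neogene (23.03–2.58), Paleogene (66–23.03).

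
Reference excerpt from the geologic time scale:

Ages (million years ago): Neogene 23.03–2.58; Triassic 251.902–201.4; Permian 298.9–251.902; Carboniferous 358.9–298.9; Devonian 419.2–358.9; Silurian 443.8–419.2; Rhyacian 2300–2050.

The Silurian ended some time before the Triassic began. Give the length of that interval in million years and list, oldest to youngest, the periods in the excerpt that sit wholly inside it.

End of Silurian = 419.2 Ma; start of Triassic = 251.902 Ma.
Gap = 419.2 − 251.902 = 167.298 Myr.
Periods wholly inside 419.2–251.902 Ma: Devonian (419.2–358.9), Carboniferous (358.9–298.9), Permian (298.9–251.902).

167.298 million years; Devonian, Carboniferous, Permian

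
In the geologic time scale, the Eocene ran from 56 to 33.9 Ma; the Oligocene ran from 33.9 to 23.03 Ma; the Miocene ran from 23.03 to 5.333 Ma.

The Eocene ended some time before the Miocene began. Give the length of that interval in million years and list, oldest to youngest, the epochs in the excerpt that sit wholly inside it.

10.87 million years; Oligocene

The Eocene closes at 33.9 Ma and the Miocene opens at 23.03 Ma, so the interval is 33.9 − 23.03 = 10.87 Myr.
An epoch fits inside if it starts at or after 33.9 Ma and ends at or before 23.03 Ma; oldest first that gives Oligocene.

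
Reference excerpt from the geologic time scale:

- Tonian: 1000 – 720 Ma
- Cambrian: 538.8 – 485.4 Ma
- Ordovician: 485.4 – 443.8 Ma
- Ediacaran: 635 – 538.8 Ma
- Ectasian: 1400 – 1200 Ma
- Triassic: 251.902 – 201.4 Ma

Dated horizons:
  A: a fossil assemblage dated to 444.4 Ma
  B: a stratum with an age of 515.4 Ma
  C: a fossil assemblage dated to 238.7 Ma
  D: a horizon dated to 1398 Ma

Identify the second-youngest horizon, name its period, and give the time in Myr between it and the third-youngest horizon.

A, in the Ordovician; 71 million years to B

Smaller Ma means younger, so youngest first: C 238.7 < A 444.4 < B 515.4 < D 1398.
Counting 2 along gives A (444.4 Ma); the excerpt puts that inside the Ordovician, 485.4–443.8 Ma.
Next in line is B (515.4 Ma), and 515.4 − 444.4 = 71 Myr.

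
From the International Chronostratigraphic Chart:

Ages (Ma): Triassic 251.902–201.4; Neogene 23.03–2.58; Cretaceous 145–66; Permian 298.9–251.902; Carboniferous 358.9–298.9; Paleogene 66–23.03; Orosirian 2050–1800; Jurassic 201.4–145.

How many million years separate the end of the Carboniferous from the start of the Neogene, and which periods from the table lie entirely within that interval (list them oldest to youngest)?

275.87 million years; Permian, Triassic, Jurassic, Cretaceous, Paleogene

The Carboniferous closes at 298.9 Ma and the Neogene opens at 23.03 Ma, so the interval is 298.9 − 23.03 = 275.87 Myr.
A period fits inside if it starts at or after 298.9 Ma and ends at or before 23.03 Ma; oldest first that gives Permian, Triassic, Jurassic, Cretaceous, Paleogene.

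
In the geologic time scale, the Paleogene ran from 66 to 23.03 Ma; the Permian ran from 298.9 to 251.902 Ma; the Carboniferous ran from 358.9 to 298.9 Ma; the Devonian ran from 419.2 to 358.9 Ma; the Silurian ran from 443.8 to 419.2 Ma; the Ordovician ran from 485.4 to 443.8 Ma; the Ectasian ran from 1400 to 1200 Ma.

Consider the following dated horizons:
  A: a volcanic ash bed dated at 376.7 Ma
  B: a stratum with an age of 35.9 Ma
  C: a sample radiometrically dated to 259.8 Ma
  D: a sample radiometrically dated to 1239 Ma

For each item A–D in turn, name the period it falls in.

A: 376.7 Ma lies in 419.2–358.9 Ma, so Devonian.
B: 35.9 Ma lies in 66–23.03 Ma, so Paleogene.
C: 259.8 Ma lies in 298.9–251.902 Ma, so Permian.
D: 1239 Ma lies in 1400–1200 Ma, so Ectasian.

A — Devonian; B — Paleogene; C — Permian; D — Ectasian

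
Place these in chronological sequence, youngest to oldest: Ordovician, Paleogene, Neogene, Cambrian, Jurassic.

Neogene, Paleogene, Jurassic, Ordovician, Cambrian

Group by era (each group listed oldest first) — Paleozoic: Cambrian, Ordovician; Mesozoic: Jurassic; Cenozoic: Paleogene, Neogene. The eras run Paleozoic → Mesozoic → Cenozoic. Concatenating the groups in that era order and then reversing gives youngest to oldest.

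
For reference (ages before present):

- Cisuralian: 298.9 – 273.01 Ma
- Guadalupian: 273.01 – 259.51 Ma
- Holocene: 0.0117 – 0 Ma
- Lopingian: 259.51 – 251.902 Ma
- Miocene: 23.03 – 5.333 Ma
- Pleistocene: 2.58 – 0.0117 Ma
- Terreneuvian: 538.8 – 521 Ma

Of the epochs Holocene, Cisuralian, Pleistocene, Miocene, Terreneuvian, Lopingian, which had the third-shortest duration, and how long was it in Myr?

Lopingian, 7.608 million years

Start − end for each: Holocene 0.0117 − 0 = 0.0117; Cisuralian 298.9 − 273.01 = 25.89; Pleistocene 2.58 − 0.0117 = 2.5683; Miocene 23.03 − 5.333 = 17.697; Terreneuvian 538.8 − 521 = 17.8; Lopingian 259.51 − 251.902 = 7.608.
Ranking these from shortest: Holocene < Pleistocene < Lopingian < Miocene < Terreneuvian < Cisuralian.
Position 3 in that ranking is Lopingian, which lasted 7.608 Myr.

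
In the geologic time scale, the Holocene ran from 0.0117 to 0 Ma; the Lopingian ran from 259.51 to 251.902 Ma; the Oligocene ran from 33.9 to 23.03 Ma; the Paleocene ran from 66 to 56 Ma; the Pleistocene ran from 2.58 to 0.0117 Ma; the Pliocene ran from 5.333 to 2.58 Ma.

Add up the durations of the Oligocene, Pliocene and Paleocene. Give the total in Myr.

23.623 million years

Each duration: Oligocene = 10.87; Pliocene = 2.753; Paleocene = 10.
Sum: 10.87 + 2.753 + 10 = 23.623 Myr.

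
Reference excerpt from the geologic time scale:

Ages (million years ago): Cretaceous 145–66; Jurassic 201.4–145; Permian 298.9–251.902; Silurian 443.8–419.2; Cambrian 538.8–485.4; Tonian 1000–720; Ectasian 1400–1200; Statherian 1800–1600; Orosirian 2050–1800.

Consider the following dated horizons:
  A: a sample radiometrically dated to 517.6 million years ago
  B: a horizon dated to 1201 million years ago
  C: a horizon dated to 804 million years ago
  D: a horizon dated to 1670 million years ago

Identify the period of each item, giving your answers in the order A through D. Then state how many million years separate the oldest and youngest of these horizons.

A — Cambrian; B — Ectasian; C — Tonian; D — Statherian; span 1152.4 million years

Match each age against the start–end ranges in the excerpt: A = 517.6 Ma → Cambrian (538.8–485.4); B = 1201 Ma → Ectasian (1400–1200); C = 804 Ma → Tonian (1000–720); D = 1670 Ma → Statherian (1800–1600).
The largest age is 1670 Ma and the smallest is 517.6 Ma; their difference is 1152.4 Myr.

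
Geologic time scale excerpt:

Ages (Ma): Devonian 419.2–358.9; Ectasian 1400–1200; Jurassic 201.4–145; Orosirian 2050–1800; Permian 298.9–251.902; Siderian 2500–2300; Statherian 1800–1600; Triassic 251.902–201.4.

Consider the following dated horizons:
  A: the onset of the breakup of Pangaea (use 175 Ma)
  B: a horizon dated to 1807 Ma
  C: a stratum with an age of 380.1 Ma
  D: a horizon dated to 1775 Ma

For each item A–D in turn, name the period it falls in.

A: 175 Ma lies in 201.4–145 Ma, so Jurassic.
B: 1807 Ma lies in 2050–1800 Ma, so Orosirian.
C: 380.1 Ma lies in 419.2–358.9 Ma, so Devonian.
D: 1775 Ma lies in 1800–1600 Ma, so Statherian.

A — Jurassic; B — Orosirian; C — Devonian; D — Statherian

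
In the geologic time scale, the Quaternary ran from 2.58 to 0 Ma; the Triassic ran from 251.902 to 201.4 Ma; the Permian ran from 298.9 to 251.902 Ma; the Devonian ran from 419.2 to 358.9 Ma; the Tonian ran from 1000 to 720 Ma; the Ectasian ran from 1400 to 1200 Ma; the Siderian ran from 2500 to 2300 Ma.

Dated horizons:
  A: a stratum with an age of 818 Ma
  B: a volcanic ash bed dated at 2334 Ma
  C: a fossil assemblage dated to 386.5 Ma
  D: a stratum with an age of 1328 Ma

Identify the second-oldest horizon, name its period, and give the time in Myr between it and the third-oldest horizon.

D, in the Ectasian; 510 million years to A

Larger Ma means older, so oldest first: B 2334 > D 1328 > A 818 > C 386.5.
Counting 2 along gives D (1328 Ma); the excerpt puts that inside the Ectasian, 1400–1200 Ma.
Next in line is A (818 Ma), and 1328 − 818 = 510 Myr.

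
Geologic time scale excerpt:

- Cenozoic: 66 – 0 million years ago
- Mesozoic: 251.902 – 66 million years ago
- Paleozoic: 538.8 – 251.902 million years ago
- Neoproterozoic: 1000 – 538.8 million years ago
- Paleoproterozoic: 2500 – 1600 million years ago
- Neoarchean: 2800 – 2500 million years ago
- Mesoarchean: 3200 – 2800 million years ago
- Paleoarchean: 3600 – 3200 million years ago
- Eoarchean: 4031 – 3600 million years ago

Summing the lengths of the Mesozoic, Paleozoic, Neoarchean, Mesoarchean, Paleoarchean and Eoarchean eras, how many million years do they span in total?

Each duration: Mesozoic = 185.902; Paleozoic = 286.898; Neoarchean = 300; Mesoarchean = 400; Paleoarchean = 400; Eoarchean = 431.
Sum: 185.902 + 286.898 + 300 + 400 + 400 + 431 = 2003.8 Myr.

2003.8 million years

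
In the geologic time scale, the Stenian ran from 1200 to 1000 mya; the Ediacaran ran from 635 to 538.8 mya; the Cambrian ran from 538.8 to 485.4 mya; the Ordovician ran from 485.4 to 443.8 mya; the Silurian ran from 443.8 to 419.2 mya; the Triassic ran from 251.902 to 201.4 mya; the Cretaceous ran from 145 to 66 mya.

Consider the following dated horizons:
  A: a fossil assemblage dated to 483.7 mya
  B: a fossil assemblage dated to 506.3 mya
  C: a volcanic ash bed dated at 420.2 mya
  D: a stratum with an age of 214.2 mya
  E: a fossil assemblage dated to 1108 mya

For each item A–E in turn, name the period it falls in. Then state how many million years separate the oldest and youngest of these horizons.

A: 483.7 Ma lies in 485.4–443.8 Ma, so Ordovician.
B: 506.3 Ma lies in 538.8–485.4 Ma, so Cambrian.
C: 420.2 Ma lies in 443.8–419.2 Ma, so Silurian.
D: 214.2 Ma lies in 251.902–201.4 Ma, so Triassic.
E: 1108 Ma lies in 1200–1000 Ma, so Stenian.
Oldest = 1108 Ma, youngest = 214.2 Ma → span 893.8 Myr.

A — Ordovician; B — Cambrian; C — Silurian; D — Triassic; E — Stenian; span 893.8 million years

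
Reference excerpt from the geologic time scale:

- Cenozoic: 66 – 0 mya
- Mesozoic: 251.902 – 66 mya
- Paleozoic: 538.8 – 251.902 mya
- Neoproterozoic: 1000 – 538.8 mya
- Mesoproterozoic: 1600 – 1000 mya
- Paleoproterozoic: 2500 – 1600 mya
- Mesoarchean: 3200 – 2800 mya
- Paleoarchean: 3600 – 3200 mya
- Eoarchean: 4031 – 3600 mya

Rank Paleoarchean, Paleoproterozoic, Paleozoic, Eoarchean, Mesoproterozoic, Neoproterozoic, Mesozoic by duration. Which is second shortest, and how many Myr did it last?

Start − end for each: Paleoarchean 3600 − 3200 = 400; Paleoproterozoic 2500 − 1600 = 900; Paleozoic 538.8 − 251.902 = 286.898; Eoarchean 4031 − 3600 = 431; Mesoproterozoic 1600 − 1000 = 600; Neoproterozoic 1000 − 538.8 = 461.2; Mesozoic 251.902 − 66 = 185.902.
Ranking these from shortest: Mesozoic < Paleozoic < Paleoarchean < Eoarchean < Neoproterozoic < Mesoproterozoic < Paleoproterozoic.
Position 2 in that ranking is Paleozoic, which lasted 286.898 Myr.

Paleozoic, 286.898 million years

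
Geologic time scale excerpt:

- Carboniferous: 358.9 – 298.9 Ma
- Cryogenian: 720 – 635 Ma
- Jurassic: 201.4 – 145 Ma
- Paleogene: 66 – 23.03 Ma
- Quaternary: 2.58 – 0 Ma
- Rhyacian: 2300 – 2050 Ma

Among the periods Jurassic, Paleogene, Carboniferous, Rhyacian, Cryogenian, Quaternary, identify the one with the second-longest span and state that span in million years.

Cryogenian, 85 million years

Start − end for each: Jurassic 201.4 − 145 = 56.4; Paleogene 66 − 23.03 = 42.97; Carboniferous 358.9 − 298.9 = 60; Rhyacian 2300 − 2050 = 250; Cryogenian 720 − 635 = 85; Quaternary 2.58 − 0 = 2.58.
Ranking these from longest: Rhyacian > Cryogenian > Carboniferous > Jurassic > Paleogene > Quaternary.
Position 2 in that ranking is Cryogenian, which lasted 85 Myr.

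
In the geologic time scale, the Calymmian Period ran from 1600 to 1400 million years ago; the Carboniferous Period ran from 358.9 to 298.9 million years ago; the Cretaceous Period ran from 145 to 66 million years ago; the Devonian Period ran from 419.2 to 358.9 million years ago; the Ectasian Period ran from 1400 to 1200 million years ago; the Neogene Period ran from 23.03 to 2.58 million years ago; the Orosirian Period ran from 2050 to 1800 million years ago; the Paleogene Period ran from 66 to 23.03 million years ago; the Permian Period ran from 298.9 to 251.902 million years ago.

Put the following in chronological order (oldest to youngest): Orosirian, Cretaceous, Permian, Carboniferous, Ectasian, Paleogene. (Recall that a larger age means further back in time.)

The oldest of these is Orosirian (starts 2050 Ma) and the youngest is Paleogene (ends 23.03 Ma).
In between, by decreasing start age: Ectasian (1400), Carboniferous (358.9), Permian (298.9), Cretaceous (145).

Orosirian, Ectasian, Carboniferous, Permian, Cretaceous, Paleogene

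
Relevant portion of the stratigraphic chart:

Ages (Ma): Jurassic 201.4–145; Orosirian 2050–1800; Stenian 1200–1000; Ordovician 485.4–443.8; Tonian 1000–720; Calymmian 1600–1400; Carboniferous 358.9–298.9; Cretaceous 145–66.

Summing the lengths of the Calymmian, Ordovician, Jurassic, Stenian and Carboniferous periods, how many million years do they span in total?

558 million years

Duration is start − end for each: (1600 − 1400) + (485.4 − 443.8) + (201.4 − 145) + (1200 − 1000) + (358.9 − 298.9).
That is 200 + 41.6 + 56.4 + 200 + 60, which totals 558 million years.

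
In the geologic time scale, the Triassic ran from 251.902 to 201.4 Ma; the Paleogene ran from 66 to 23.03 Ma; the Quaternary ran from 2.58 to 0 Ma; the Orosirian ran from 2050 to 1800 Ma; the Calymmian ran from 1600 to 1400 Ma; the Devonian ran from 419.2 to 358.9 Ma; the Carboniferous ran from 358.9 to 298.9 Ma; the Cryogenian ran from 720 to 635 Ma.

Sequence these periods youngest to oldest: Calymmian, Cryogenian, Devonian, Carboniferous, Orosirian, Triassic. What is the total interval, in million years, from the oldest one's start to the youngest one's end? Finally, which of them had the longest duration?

Start ages (Ma): Orosirian 2050, Calymmian 1600, Cryogenian 720, Devonian 419.2, Carboniferous 358.9, Triassic 251.902.
Ordered youngest to oldest: Triassic, Carboniferous, Devonian, Cryogenian, Calymmian, Orosirian.
Span = 2050 − 201.4 = 1848.6 Myr.
Durations: Devonian 60.3, Calymmian 200, Carboniferous 60, Cryogenian 85, Triassic 50.502, Orosirian 250 → longest is Orosirian (250 Myr).

Triassic, Carboniferous, Devonian, Cryogenian, Calymmian, Orosirian; total span 1848.6 Myr; longest is Orosirian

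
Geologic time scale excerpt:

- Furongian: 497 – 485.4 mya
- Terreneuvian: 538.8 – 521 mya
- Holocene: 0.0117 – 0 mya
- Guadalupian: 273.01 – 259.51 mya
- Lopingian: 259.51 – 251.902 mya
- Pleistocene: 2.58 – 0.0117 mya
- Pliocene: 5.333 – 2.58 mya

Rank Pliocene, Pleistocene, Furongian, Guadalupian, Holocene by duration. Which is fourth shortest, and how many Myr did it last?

Furongian, 11.6 million years

Durations: Pliocene 2.753; Pleistocene 2.5683; Furongian 11.6; Guadalupian 13.5; Holocene 0.0117 Myr.
Sorted shortest-first: Holocene (0.0117), Pleistocene (2.5683), Pliocene (2.753), Furongian (11.6), Guadalupian (13.5).
The fourth shortest is Furongian at 11.6 Myr.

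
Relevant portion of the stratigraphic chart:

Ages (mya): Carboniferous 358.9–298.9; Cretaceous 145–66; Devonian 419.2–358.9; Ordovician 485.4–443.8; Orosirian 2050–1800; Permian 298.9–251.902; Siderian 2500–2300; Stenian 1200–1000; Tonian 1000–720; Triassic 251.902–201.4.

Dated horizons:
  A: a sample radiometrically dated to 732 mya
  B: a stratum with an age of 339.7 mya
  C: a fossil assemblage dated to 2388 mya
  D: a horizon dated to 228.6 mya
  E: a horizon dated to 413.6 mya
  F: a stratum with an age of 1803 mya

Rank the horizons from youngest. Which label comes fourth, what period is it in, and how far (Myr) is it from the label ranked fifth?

Smaller Ma means younger, so youngest first: D 228.6 < B 339.7 < E 413.6 < A 732 < F 1803 < C 2388.
Counting 4 along gives A (732 Ma); the excerpt puts that inside the Tonian, 1000–720 Ma.
Next in line is F (1803 Ma), and 1803 − 732 = 1071 Myr.

A, in the Tonian; 1071 million years to F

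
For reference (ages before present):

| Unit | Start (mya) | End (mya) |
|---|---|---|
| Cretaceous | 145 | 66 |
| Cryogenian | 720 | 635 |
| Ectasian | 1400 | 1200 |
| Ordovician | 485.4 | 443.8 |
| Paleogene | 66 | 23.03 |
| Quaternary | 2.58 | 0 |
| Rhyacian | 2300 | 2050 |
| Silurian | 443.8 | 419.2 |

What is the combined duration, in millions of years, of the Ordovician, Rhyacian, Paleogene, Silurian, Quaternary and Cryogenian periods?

446.75 million years

Each duration: Ordovician = 41.6; Rhyacian = 250; Paleogene = 42.97; Silurian = 24.6; Quaternary = 2.58; Cryogenian = 85.
Sum: 41.6 + 250 + 42.97 + 24.6 + 2.58 + 85 = 446.75 Myr.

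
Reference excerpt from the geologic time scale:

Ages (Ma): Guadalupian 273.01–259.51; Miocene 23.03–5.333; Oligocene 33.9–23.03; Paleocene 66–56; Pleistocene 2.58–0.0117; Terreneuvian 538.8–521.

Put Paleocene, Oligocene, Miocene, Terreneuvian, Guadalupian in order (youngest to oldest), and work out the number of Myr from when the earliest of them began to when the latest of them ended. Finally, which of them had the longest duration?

From the excerpt: Paleocene 66–56; Oligocene 33.9–23.03; Miocene 23.03–5.333; Terreneuvian 538.8–521; Guadalupian 273.01–259.51 (Ma).
Larger Ma is earlier, so the oldest is Terreneuvian and the youngest is Miocene; youngest to oldest: Miocene, Oligocene, Paleocene, Guadalupian, Terreneuvian.
Oldest start 538.8 minus youngest end 5.333 gives 533.467 Myr overall.
Individual lengths (start − end): Paleocene 10; Guadalupian 13.5; Oligocene 10.87; Terreneuvian 17.8; Miocene 17.697. The largest is Terreneuvian at 17.8 Myr.

Miocene → Oligocene → Paleocene → Guadalupian → Terreneuvian; total span 533.467 Myr; longest is Terreneuvian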